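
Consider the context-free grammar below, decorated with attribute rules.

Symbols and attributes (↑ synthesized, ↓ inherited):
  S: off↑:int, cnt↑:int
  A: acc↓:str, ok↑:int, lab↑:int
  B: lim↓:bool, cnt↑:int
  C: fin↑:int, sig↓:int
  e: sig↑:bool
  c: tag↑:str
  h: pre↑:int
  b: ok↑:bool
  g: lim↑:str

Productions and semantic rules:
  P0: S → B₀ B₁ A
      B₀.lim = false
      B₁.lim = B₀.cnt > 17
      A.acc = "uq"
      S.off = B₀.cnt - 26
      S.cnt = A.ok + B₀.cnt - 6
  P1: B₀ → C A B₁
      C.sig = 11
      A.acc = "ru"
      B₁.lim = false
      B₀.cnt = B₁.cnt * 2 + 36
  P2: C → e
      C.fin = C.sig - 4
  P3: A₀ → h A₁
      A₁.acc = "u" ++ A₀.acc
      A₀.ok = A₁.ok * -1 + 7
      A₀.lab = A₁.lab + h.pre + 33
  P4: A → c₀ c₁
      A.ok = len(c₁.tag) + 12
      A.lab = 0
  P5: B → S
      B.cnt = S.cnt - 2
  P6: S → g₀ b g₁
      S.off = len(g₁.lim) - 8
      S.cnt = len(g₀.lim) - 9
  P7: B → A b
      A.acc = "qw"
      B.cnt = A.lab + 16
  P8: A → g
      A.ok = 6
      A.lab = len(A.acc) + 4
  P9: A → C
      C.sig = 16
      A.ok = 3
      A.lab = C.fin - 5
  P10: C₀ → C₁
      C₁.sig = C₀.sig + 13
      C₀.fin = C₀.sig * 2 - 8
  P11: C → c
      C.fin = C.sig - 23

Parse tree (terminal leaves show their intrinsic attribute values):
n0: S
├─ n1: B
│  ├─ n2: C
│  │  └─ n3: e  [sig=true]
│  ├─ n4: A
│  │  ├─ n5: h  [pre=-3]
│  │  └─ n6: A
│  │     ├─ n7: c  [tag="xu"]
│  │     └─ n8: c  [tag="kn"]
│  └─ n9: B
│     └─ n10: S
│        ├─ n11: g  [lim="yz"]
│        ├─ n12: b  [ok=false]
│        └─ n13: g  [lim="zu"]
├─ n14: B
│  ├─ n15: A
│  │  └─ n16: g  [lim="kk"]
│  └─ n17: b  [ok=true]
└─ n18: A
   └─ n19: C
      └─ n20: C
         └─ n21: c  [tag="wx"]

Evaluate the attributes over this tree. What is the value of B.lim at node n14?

1. n1.lim = false  [false]
2. n2.sig = 11  [11]
3. n3.sig = true  [terminal]
4. n2.fin = 7  [C.sig - 4]
5. n4.acc = "ru"  ["ru"]
6. n5.pre = -3  [terminal]
7. n6.acc = "uru"  ["u" ++ A₀.acc]
8. n7.tag = "xu"  [terminal]
9. n8.tag = "kn"  [terminal]
10. n6.ok = 14  [len(c₁.tag) + 12]
11. n6.lab = 0  [0]
12. n4.ok = -7  [A₁.ok * -1 + 7]
13. n4.lab = 30  [A₁.lab + h.pre + 33]
14. n9.lim = false  [false]
15. n11.lim = "yz"  [terminal]
16. n12.ok = false  [terminal]
17. n13.lim = "zu"  [terminal]
18. n10.off = -6  [len(g₁.lim) - 8]
19. n10.cnt = -7  [len(g₀.lim) - 9]
20. n9.cnt = -9  [S.cnt - 2]
21. n1.cnt = 18  [B₁.cnt * 2 + 36]
22. n14.lim = true  [B₀.cnt > 17]
23. n15.acc = "qw"  ["qw"]
24. n16.lim = "kk"  [terminal]
25. n15.ok = 6  [6]
26. n15.lab = 6  [len(A.acc) + 4]
27. n17.ok = true  [terminal]
28. n14.cnt = 22  [A.lab + 16]
29. n18.acc = "uq"  ["uq"]
30. n19.sig = 16  [16]
31. n20.sig = 29  [C₀.sig + 13]
32. n21.tag = "wx"  [terminal]
33. n20.fin = 6  [C.sig - 23]
34. n19.fin = 24  [C₀.sig * 2 - 8]
35. n18.ok = 3  [3]
36. n18.lab = 19  [C.fin - 5]
37. n0.off = -8  [B₀.cnt - 26]
38. n0.cnt = 15  [A.ok + B₀.cnt - 6]

true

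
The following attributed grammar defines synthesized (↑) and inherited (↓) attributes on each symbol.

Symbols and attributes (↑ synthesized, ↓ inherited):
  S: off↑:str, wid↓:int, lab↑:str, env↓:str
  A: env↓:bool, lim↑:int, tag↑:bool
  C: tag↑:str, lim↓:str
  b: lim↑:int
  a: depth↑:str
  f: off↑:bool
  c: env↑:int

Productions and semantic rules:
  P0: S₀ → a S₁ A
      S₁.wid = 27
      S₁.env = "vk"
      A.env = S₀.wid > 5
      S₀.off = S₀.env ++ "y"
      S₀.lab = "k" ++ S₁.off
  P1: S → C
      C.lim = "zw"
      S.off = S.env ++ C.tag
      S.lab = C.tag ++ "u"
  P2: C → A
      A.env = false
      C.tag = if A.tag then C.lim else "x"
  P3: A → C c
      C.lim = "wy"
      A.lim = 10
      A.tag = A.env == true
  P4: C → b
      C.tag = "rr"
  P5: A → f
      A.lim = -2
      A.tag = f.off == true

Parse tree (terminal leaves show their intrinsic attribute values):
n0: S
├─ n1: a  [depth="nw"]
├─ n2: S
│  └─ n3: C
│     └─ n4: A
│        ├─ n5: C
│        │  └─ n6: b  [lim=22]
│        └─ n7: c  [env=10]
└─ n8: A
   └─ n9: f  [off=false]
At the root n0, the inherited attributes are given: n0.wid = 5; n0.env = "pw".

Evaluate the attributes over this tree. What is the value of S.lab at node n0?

"kvkx"

1. n0.wid = 5  [given at root]
2. n0.env = "pw"  [given at root]
3. n1.depth = "nw"  [terminal]
4. n2.wid = 27  [27]
5. n2.env = "vk"  ["vk"]
6. n3.lim = "zw"  ["zw"]
7. n4.env = false  [false]
8. n5.lim = "wy"  ["wy"]
9. n6.lim = 22  [terminal]
10. n5.tag = "rr"  ["rr"]
11. n7.env = 10  [terminal]
12. n4.lim = 10  [10]
13. n4.tag = false  [A.env == true]
14. n3.tag = "x"  [if A.tag then C.lim else "x"]
15. n2.off = "vkx"  [S.env ++ C.tag]
16. n2.lab = "xu"  [C.tag ++ "u"]
17. n8.env = false  [S₀.wid > 5]
18. n9.off = false  [terminal]
19. n8.lim = -2  [-2]
20. n8.tag = false  [f.off == true]
21. n0.off = "pwy"  [S₀.env ++ "y"]
22. n0.lab = "kvkx"  ["k" ++ S₁.off]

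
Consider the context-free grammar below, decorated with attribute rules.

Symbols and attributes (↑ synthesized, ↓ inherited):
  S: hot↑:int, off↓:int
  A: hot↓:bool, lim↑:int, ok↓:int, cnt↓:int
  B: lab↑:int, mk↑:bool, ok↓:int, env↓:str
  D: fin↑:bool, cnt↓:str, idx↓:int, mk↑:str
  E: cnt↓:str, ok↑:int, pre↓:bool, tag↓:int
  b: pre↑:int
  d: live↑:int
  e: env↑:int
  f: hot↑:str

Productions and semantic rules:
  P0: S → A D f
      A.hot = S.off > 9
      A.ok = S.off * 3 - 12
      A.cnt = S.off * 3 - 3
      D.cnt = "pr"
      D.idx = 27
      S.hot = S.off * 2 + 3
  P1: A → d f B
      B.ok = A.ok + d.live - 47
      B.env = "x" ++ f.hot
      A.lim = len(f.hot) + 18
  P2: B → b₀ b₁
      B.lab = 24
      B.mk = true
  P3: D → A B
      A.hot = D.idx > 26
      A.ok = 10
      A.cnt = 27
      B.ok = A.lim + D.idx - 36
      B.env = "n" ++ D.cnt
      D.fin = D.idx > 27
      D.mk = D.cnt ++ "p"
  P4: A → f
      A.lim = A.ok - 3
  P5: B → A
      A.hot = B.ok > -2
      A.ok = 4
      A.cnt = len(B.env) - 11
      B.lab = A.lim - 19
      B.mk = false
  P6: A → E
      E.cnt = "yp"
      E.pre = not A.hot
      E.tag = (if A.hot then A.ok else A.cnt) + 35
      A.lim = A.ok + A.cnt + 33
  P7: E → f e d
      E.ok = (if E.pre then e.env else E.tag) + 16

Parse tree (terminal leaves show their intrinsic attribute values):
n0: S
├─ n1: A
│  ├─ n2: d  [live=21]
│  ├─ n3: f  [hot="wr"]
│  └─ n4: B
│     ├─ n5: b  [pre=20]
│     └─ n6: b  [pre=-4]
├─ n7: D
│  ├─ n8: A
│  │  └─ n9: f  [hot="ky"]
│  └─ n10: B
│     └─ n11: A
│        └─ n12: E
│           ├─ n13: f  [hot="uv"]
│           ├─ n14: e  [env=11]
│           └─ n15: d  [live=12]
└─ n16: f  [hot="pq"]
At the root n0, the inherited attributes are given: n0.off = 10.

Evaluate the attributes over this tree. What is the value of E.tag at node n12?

1. n0.off = 10  [given at root]
2. n1.hot = true  [S.off > 9]
3. n1.ok = 18  [S.off * 3 - 12]
4. n1.cnt = 27  [S.off * 3 - 3]
5. n2.live = 21  [terminal]
6. n3.hot = "wr"  [terminal]
7. n4.ok = -8  [A.ok + d.live - 47]
8. n4.env = "xwr"  ["x" ++ f.hot]
9. n5.pre = 20  [terminal]
10. n6.pre = -4  [terminal]
11. n4.lab = 24  [24]
12. n4.mk = true  [true]
13. n1.lim = 20  [len(f.hot) + 18]
14. n7.cnt = "pr"  ["pr"]
15. n7.idx = 27  [27]
16. n8.hot = true  [D.idx > 26]
17. n8.ok = 10  [10]
18. n8.cnt = 27  [27]
19. n9.hot = "ky"  [terminal]
20. n8.lim = 7  [A.ok - 3]
21. n10.ok = -2  [A.lim + D.idx - 36]
22. n10.env = "npr"  ["n" ++ D.cnt]
23. n11.hot = false  [B.ok > -2]
24. n11.ok = 4  [4]
25. n11.cnt = -8  [len(B.env) - 11]
26. n12.cnt = "yp"  ["yp"]
27. n12.pre = true  [not A.hot]
28. n12.tag = 27  [(if A.hot then A.ok else A.cnt) + 35]
29. n13.hot = "uv"  [terminal]
30. n14.env = 11  [terminal]
31. n15.live = 12  [terminal]
32. n12.ok = 27  [(if E.pre then e.env else E.tag) + 16]
33. n11.lim = 29  [A.ok + A.cnt + 33]
34. n10.lab = 10  [A.lim - 19]
35. n10.mk = false  [false]
36. n7.fin = false  [D.idx > 27]
37. n7.mk = "prp"  [D.cnt ++ "p"]
38. n16.hot = "pq"  [terminal]
39. n0.hot = 23  [S.off * 2 + 3]

27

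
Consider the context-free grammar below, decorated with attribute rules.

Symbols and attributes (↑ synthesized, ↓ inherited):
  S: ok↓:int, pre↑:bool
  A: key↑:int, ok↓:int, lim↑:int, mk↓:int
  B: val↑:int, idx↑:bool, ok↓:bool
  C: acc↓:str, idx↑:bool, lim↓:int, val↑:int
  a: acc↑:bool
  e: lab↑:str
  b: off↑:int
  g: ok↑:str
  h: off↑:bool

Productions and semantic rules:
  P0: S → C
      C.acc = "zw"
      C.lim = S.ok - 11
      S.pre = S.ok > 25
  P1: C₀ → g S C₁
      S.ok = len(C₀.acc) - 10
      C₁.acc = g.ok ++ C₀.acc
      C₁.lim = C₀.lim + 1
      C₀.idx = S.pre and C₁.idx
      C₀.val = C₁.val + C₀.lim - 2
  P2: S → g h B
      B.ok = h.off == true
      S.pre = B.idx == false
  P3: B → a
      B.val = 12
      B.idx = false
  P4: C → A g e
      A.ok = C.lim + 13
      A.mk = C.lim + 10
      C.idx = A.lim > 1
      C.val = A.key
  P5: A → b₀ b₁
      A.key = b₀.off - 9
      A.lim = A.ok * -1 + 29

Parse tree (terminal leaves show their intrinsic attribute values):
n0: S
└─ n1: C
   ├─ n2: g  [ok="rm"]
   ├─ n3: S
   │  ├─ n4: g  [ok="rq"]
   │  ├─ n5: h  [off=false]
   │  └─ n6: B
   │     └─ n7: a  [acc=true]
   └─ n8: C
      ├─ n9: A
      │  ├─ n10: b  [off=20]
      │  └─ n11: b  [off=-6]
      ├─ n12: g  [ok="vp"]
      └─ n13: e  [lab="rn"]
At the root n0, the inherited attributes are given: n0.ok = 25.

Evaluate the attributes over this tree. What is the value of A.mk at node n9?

25

1. n0.ok = 25  [given at root]
2. n1.acc = "zw"  ["zw"]
3. n1.lim = 14  [S.ok - 11]
4. n2.ok = "rm"  [terminal]
5. n3.ok = -8  [len(C₀.acc) - 10]
6. n4.ok = "rq"  [terminal]
7. n5.off = false  [terminal]
8. n6.ok = false  [h.off == true]
9. n7.acc = true  [terminal]
10. n6.val = 12  [12]
11. n6.idx = false  [false]
12. n3.pre = true  [B.idx == false]
13. n8.acc = "rmzw"  [g.ok ++ C₀.acc]
14. n8.lim = 15  [C₀.lim + 1]
15. n9.ok = 28  [C.lim + 13]
16. n9.mk = 25  [C.lim + 10]
17. n10.off = 20  [terminal]
18. n11.off = -6  [terminal]
19. n9.key = 11  [b₀.off - 9]
20. n9.lim = 1  [A.ok * -1 + 29]
21. n12.ok = "vp"  [terminal]
22. n13.lab = "rn"  [terminal]
23. n8.idx = false  [A.lim > 1]
24. n8.val = 11  [A.key]
25. n1.idx = false  [S.pre and C₁.idx]
26. n1.val = 23  [C₁.val + C₀.lim - 2]
27. n0.pre = false  [S.ok > 25]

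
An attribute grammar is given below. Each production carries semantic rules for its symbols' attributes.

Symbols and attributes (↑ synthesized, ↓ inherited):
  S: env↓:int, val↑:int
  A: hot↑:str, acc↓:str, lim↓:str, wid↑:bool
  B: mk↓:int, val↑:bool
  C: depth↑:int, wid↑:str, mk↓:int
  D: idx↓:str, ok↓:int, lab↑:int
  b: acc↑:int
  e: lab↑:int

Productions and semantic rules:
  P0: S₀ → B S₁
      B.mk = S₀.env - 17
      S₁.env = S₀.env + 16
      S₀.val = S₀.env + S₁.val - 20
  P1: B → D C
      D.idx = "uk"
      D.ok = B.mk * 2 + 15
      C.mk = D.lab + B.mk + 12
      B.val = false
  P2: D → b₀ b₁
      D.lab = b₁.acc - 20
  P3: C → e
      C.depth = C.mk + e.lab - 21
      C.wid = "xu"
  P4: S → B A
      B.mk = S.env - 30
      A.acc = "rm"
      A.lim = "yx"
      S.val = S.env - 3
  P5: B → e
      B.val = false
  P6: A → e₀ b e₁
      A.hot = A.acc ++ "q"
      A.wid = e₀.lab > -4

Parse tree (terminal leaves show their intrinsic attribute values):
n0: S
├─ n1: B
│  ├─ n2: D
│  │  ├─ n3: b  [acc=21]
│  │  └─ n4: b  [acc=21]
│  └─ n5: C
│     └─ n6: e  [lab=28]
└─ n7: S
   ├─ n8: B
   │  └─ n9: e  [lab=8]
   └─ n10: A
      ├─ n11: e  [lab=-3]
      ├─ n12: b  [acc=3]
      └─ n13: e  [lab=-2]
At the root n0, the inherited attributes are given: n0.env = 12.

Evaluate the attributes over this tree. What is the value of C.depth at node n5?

15

1. n0.env = 12  [given at root]
2. n1.mk = -5  [S₀.env - 17]
3. n2.idx = "uk"  ["uk"]
4. n2.ok = 5  [B.mk * 2 + 15]
5. n3.acc = 21  [terminal]
6. n4.acc = 21  [terminal]
7. n2.lab = 1  [b₁.acc - 20]
8. n5.mk = 8  [D.lab + B.mk + 12]
9. n6.lab = 28  [terminal]
10. n5.depth = 15  [C.mk + e.lab - 21]
11. n5.wid = "xu"  ["xu"]
12. n1.val = false  [false]
13. n7.env = 28  [S₀.env + 16]
14. n8.mk = -2  [S.env - 30]
15. n9.lab = 8  [terminal]
16. n8.val = false  [false]
17. n10.acc = "rm"  ["rm"]
18. n10.lim = "yx"  ["yx"]
19. n11.lab = -3  [terminal]
20. n12.acc = 3  [terminal]
21. n13.lab = -2  [terminal]
22. n10.hot = "rmq"  [A.acc ++ "q"]
23. n10.wid = true  [e₀.lab > -4]
24. n7.val = 25  [S.env - 3]
25. n0.val = 17  [S₀.env + S₁.val - 20]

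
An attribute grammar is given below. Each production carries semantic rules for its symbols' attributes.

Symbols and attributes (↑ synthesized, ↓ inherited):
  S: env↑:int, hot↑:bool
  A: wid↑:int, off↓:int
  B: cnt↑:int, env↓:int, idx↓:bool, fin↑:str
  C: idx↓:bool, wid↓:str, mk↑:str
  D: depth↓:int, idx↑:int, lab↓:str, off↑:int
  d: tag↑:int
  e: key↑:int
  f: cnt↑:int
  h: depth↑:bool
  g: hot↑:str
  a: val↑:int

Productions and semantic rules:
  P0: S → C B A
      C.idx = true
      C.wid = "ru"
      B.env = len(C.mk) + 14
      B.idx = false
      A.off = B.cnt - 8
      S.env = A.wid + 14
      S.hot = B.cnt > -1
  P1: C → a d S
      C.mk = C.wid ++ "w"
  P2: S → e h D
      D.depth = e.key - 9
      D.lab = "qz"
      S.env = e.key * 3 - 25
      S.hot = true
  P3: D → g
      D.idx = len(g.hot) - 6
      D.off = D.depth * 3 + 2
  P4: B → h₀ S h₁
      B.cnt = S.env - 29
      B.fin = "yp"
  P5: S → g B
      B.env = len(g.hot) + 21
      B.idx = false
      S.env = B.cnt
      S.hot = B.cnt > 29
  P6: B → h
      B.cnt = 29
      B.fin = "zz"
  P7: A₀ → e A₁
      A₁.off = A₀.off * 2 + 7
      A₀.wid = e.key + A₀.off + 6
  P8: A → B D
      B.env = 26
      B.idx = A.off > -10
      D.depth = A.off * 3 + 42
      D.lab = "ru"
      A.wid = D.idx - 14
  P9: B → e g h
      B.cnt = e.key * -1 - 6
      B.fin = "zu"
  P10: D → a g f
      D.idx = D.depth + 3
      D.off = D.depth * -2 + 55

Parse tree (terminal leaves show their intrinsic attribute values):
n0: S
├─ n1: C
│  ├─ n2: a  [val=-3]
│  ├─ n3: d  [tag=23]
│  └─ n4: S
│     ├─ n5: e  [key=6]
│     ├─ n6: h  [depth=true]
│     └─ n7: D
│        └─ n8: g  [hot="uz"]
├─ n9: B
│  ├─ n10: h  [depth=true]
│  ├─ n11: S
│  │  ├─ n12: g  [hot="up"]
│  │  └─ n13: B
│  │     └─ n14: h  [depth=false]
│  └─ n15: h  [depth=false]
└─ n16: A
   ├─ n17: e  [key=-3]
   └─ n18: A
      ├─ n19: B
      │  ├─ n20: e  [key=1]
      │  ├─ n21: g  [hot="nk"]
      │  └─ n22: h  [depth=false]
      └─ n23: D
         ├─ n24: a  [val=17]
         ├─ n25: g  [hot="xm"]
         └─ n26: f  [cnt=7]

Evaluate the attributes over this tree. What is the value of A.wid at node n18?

1. n1.idx = true  [true]
2. n1.wid = "ru"  ["ru"]
3. n2.val = -3  [terminal]
4. n3.tag = 23  [terminal]
5. n5.key = 6  [terminal]
6. n6.depth = true  [terminal]
7. n7.depth = -3  [e.key - 9]
8. n7.lab = "qz"  ["qz"]
9. n8.hot = "uz"  [terminal]
10. n7.idx = -4  [len(g.hot) - 6]
11. n7.off = -7  [D.depth * 3 + 2]
12. n4.env = -7  [e.key * 3 - 25]
13. n4.hot = true  [true]
14. n1.mk = "ruw"  [C.wid ++ "w"]
15. n9.env = 17  [len(C.mk) + 14]
16. n9.idx = false  [false]
17. n10.depth = true  [terminal]
18. n12.hot = "up"  [terminal]
19. n13.env = 23  [len(g.hot) + 21]
20. n13.idx = false  [false]
21. n14.depth = false  [terminal]
22. n13.cnt = 29  [29]
23. n13.fin = "zz"  ["zz"]
24. n11.env = 29  [B.cnt]
25. n11.hot = false  [B.cnt > 29]
26. n15.depth = false  [terminal]
27. n9.cnt = 0  [S.env - 29]
28. n9.fin = "yp"  ["yp"]
29. n16.off = -8  [B.cnt - 8]
30. n17.key = -3  [terminal]
31. n18.off = -9  [A₀.off * 2 + 7]
32. n19.env = 26  [26]
33. n19.idx = true  [A.off > -10]
34. n20.key = 1  [terminal]
35. n21.hot = "nk"  [terminal]
36. n22.depth = false  [terminal]
37. n19.cnt = -7  [e.key * -1 - 6]
38. n19.fin = "zu"  ["zu"]
39. n23.depth = 15  [A.off * 3 + 42]
40. n23.lab = "ru"  ["ru"]
41. n24.val = 17  [terminal]
42. n25.hot = "xm"  [terminal]
43. n26.cnt = 7  [terminal]
44. n23.idx = 18  [D.depth + 3]
45. n23.off = 25  [D.depth * -2 + 55]
46. n18.wid = 4  [D.idx - 14]
47. n16.wid = -5  [e.key + A₀.off + 6]
48. n0.env = 9  [A.wid + 14]
49. n0.hot = true  [B.cnt > -1]

4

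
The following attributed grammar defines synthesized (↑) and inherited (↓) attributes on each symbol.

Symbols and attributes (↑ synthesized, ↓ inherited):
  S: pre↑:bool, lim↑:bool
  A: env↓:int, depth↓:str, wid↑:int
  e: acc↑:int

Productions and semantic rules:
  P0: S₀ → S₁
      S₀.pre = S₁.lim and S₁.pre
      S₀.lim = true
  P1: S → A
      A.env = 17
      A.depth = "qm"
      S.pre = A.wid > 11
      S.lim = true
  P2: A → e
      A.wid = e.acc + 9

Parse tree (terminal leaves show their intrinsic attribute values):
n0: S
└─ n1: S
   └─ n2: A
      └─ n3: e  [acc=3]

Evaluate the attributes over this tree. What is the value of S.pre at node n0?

true

1. n2.env = 17  [17]
2. n2.depth = "qm"  ["qm"]
3. n3.acc = 3  [terminal]
4. n2.wid = 12  [e.acc + 9]
5. n1.pre = true  [A.wid > 11]
6. n1.lim = true  [true]
7. n0.pre = true  [S₁.lim and S₁.pre]
8. n0.lim = true  [true]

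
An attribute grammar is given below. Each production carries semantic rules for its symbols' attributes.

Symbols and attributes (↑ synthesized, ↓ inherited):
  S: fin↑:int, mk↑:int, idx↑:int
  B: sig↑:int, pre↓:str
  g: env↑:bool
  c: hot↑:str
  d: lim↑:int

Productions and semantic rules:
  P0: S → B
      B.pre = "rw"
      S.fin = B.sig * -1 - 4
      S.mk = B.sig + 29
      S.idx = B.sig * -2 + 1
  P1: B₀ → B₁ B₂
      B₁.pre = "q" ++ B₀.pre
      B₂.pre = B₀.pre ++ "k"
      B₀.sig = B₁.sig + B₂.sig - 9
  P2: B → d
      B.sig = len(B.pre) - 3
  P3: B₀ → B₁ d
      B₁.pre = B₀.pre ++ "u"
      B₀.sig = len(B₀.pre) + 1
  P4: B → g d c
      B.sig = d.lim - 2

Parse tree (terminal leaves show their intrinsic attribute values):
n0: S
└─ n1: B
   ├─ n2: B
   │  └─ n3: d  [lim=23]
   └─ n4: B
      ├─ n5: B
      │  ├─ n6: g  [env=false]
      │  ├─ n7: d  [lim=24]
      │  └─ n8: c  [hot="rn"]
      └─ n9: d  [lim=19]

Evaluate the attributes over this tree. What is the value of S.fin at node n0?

1

1. n1.pre = "rw"  ["rw"]
2. n2.pre = "qrw"  ["q" ++ B₀.pre]
3. n3.lim = 23  [terminal]
4. n2.sig = 0  [len(B.pre) - 3]
5. n4.pre = "rwk"  [B₀.pre ++ "k"]
6. n5.pre = "rwku"  [B₀.pre ++ "u"]
7. n6.env = false  [terminal]
8. n7.lim = 24  [terminal]
9. n8.hot = "rn"  [terminal]
10. n5.sig = 22  [d.lim - 2]
11. n9.lim = 19  [terminal]
12. n4.sig = 4  [len(B₀.pre) + 1]
13. n1.sig = -5  [B₁.sig + B₂.sig - 9]
14. n0.fin = 1  [B.sig * -1 - 4]
15. n0.mk = 24  [B.sig + 29]
16. n0.idx = 11  [B.sig * -2 + 1]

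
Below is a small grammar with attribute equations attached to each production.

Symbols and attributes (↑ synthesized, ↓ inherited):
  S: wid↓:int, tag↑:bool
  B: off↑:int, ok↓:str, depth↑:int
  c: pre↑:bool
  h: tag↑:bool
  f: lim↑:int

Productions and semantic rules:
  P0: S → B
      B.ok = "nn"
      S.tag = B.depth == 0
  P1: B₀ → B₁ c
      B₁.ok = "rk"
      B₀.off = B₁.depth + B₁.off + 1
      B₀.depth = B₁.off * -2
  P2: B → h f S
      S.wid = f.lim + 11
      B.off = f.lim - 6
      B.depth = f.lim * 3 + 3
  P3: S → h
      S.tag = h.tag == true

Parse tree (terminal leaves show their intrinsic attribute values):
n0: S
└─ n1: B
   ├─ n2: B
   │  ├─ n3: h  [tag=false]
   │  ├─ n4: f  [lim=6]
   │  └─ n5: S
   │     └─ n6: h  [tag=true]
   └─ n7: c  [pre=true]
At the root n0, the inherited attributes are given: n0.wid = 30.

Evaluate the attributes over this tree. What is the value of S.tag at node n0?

true

1. n0.wid = 30  [given at root]
2. n1.ok = "nn"  ["nn"]
3. n2.ok = "rk"  ["rk"]
4. n3.tag = false  [terminal]
5. n4.lim = 6  [terminal]
6. n5.wid = 17  [f.lim + 11]
7. n6.tag = true  [terminal]
8. n5.tag = true  [h.tag == true]
9. n2.off = 0  [f.lim - 6]
10. n2.depth = 21  [f.lim * 3 + 3]
11. n7.pre = true  [terminal]
12. n1.off = 22  [B₁.depth + B₁.off + 1]
13. n1.depth = 0  [B₁.off * -2]
14. n0.tag = true  [B.depth == 0]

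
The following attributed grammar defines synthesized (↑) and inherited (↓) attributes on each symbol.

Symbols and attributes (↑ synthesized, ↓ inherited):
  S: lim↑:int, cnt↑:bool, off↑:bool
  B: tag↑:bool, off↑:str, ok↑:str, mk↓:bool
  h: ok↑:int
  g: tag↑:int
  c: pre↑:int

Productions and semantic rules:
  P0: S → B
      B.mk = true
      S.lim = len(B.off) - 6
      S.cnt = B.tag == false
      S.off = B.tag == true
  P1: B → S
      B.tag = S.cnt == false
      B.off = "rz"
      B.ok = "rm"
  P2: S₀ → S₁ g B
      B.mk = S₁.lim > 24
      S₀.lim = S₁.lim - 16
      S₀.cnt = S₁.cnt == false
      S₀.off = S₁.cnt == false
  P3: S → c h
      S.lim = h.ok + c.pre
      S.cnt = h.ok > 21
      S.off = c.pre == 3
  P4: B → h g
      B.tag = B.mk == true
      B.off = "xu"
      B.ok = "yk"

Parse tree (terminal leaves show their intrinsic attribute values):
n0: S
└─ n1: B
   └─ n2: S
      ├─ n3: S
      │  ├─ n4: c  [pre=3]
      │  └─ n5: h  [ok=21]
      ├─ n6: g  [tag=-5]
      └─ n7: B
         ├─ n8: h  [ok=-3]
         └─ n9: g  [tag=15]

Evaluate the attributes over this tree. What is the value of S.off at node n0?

false

1. n1.mk = true  [true]
2. n4.pre = 3  [terminal]
3. n5.ok = 21  [terminal]
4. n3.lim = 24  [h.ok + c.pre]
5. n3.cnt = false  [h.ok > 21]
6. n3.off = true  [c.pre == 3]
7. n6.tag = -5  [terminal]
8. n7.mk = false  [S₁.lim > 24]
9. n8.ok = -3  [terminal]
10. n9.tag = 15  [terminal]
11. n7.tag = false  [B.mk == true]
12. n7.off = "xu"  ["xu"]
13. n7.ok = "yk"  ["yk"]
14. n2.lim = 8  [S₁.lim - 16]
15. n2.cnt = true  [S₁.cnt == false]
16. n2.off = true  [S₁.cnt == false]
17. n1.tag = false  [S.cnt == false]
18. n1.off = "rz"  ["rz"]
19. n1.ok = "rm"  ["rm"]
20. n0.lim = -4  [len(B.off) - 6]
21. n0.cnt = true  [B.tag == false]
22. n0.off = false  [B.tag == true]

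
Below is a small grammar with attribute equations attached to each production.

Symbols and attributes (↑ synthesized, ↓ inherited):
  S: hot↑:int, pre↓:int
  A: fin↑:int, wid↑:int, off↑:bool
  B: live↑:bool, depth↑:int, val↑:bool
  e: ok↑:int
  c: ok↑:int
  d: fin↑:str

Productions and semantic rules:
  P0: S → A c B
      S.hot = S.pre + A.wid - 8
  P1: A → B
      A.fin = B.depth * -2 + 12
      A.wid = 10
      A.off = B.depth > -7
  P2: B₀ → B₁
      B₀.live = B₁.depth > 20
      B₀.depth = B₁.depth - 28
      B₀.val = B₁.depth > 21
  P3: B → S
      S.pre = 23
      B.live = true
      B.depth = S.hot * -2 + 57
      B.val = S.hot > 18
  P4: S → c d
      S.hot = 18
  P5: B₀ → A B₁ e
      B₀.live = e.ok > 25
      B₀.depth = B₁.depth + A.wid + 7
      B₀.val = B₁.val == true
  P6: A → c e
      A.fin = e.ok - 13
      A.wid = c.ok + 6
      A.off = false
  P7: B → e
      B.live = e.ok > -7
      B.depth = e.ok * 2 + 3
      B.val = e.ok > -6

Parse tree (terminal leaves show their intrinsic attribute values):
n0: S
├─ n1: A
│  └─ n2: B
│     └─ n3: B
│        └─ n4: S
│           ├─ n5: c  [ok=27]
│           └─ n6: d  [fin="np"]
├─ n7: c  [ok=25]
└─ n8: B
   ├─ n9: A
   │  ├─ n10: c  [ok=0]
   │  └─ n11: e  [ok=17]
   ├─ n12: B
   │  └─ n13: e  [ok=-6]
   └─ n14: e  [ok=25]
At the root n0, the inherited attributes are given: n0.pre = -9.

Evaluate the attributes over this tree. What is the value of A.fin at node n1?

26

1. n0.pre = -9  [given at root]
2. n4.pre = 23  [23]
3. n5.ok = 27  [terminal]
4. n6.fin = "np"  [terminal]
5. n4.hot = 18  [18]
6. n3.live = true  [true]
7. n3.depth = 21  [S.hot * -2 + 57]
8. n3.val = false  [S.hot > 18]
9. n2.live = true  [B₁.depth > 20]
10. n2.depth = -7  [B₁.depth - 28]
11. n2.val = false  [B₁.depth > 21]
12. n1.fin = 26  [B.depth * -2 + 12]
13. n1.wid = 10  [10]
14. n1.off = false  [B.depth > -7]
15. n7.ok = 25  [terminal]
16. n10.ok = 0  [terminal]
17. n11.ok = 17  [terminal]
18. n9.fin = 4  [e.ok - 13]
19. n9.wid = 6  [c.ok + 6]
20. n9.off = false  [false]
21. n13.ok = -6  [terminal]
22. n12.live = true  [e.ok > -7]
23. n12.depth = -9  [e.ok * 2 + 3]
24. n12.val = false  [e.ok > -6]
25. n14.ok = 25  [terminal]
26. n8.live = false  [e.ok > 25]
27. n8.depth = 4  [B₁.depth + A.wid + 7]
28. n8.val = false  [B₁.val == true]
29. n0.hot = -7  [S.pre + A.wid - 8]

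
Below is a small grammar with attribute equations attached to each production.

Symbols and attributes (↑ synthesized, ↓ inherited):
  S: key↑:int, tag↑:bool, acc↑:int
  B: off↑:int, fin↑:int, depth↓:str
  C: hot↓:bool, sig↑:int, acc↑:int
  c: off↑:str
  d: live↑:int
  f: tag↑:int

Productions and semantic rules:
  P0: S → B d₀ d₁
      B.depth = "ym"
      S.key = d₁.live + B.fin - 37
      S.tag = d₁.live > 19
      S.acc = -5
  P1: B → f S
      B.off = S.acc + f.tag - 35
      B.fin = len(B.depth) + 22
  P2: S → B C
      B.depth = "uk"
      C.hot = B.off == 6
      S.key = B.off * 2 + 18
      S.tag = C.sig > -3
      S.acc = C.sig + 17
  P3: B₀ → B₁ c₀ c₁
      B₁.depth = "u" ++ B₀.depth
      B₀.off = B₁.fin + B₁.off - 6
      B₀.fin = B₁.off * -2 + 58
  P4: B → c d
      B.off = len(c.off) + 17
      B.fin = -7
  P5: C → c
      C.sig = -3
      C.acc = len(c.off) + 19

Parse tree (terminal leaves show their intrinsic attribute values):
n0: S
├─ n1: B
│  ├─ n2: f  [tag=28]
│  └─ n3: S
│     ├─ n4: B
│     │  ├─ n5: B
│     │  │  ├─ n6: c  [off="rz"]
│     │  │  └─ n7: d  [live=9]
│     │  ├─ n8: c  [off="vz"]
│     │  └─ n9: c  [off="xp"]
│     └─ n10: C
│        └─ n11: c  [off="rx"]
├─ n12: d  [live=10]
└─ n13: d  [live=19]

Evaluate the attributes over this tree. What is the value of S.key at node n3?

1. n1.depth = "ym"  ["ym"]
2. n2.tag = 28  [terminal]
3. n4.depth = "uk"  ["uk"]
4. n5.depth = "uuk"  ["u" ++ B₀.depth]
5. n6.off = "rz"  [terminal]
6. n7.live = 9  [terminal]
7. n5.off = 19  [len(c.off) + 17]
8. n5.fin = -7  [-7]
9. n8.off = "vz"  [terminal]
10. n9.off = "xp"  [terminal]
11. n4.off = 6  [B₁.fin + B₁.off - 6]
12. n4.fin = 20  [B₁.off * -2 + 58]
13. n10.hot = true  [B.off == 6]
14. n11.off = "rx"  [terminal]
15. n10.sig = -3  [-3]
16. n10.acc = 21  [len(c.off) + 19]
17. n3.key = 30  [B.off * 2 + 18]
18. n3.tag = false  [C.sig > -3]
19. n3.acc = 14  [C.sig + 17]
20. n1.off = 7  [S.acc + f.tag - 35]
21. n1.fin = 24  [len(B.depth) + 22]
22. n12.live = 10  [terminal]
23. n13.live = 19  [terminal]
24. n0.key = 6  [d₁.live + B.fin - 37]
25. n0.tag = false  [d₁.live > 19]
26. n0.acc = -5  [-5]

30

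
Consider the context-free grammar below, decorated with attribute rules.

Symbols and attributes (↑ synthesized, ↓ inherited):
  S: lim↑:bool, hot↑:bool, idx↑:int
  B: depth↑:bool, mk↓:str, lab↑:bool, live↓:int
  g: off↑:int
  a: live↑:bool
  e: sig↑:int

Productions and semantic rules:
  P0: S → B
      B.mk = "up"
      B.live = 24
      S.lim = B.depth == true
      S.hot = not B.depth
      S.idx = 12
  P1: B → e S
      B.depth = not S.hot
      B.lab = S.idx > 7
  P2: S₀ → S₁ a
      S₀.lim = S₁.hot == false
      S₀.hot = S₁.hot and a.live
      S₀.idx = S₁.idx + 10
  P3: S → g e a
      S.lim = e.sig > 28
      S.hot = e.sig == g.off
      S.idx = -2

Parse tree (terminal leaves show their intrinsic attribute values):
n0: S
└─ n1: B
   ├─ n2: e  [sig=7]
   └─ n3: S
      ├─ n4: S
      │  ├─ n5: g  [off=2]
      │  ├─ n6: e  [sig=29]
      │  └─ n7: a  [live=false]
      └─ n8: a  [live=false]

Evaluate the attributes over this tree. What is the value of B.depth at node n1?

1. n1.mk = "up"  ["up"]
2. n1.live = 24  [24]
3. n2.sig = 7  [terminal]
4. n5.off = 2  [terminal]
5. n6.sig = 29  [terminal]
6. n7.live = false  [terminal]
7. n4.lim = true  [e.sig > 28]
8. n4.hot = false  [e.sig == g.off]
9. n4.idx = -2  [-2]
10. n8.live = false  [terminal]
11. n3.lim = true  [S₁.hot == false]
12. n3.hot = false  [S₁.hot and a.live]
13. n3.idx = 8  [S₁.idx + 10]
14. n1.depth = true  [not S.hot]
15. n1.lab = true  [S.idx > 7]
16. n0.lim = true  [B.depth == true]
17. n0.hot = false  [not B.depth]
18. n0.idx = 12  [12]

true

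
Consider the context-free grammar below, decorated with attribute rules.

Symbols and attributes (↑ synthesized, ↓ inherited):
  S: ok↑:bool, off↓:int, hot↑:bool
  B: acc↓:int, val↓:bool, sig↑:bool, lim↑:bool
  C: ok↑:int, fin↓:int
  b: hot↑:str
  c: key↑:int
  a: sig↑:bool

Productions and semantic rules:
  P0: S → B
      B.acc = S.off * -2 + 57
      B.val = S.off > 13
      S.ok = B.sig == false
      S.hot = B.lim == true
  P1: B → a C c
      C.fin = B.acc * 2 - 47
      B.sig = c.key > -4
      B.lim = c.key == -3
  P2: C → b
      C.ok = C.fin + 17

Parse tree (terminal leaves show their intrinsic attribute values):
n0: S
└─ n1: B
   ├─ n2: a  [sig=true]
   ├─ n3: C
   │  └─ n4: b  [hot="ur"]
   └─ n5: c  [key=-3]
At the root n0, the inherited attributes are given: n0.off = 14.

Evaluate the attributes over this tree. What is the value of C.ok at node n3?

28

1. n0.off = 14  [given at root]
2. n1.acc = 29  [S.off * -2 + 57]
3. n1.val = true  [S.off > 13]
4. n2.sig = true  [terminal]
5. n3.fin = 11  [B.acc * 2 - 47]
6. n4.hot = "ur"  [terminal]
7. n3.ok = 28  [C.fin + 17]
8. n5.key = -3  [terminal]
9. n1.sig = true  [c.key > -4]
10. n1.lim = true  [c.key == -3]
11. n0.ok = false  [B.sig == false]
12. n0.hot = true  [B.lim == true]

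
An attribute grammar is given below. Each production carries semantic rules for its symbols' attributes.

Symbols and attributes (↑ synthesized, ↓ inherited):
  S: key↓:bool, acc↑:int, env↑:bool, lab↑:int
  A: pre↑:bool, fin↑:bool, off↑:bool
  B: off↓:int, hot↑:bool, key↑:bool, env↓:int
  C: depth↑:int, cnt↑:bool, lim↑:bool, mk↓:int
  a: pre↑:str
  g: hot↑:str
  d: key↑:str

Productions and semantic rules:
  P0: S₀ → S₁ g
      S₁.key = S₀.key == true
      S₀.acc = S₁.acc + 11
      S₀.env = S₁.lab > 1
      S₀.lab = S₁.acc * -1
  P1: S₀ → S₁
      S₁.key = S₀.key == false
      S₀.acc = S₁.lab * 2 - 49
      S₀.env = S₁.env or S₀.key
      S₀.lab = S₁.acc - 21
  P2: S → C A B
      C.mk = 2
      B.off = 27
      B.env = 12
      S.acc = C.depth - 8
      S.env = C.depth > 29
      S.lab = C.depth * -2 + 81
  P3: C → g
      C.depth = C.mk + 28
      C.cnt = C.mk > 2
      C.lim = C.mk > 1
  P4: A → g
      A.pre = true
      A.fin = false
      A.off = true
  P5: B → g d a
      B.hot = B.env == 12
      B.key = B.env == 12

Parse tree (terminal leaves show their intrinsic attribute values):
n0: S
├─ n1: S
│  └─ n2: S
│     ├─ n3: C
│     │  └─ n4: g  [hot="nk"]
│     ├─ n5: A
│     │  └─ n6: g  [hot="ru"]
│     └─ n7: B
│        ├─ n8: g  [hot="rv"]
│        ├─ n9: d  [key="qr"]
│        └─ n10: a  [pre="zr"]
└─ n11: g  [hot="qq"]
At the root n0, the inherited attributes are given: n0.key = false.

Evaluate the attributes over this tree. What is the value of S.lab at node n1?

1

1. n0.key = false  [given at root]
2. n1.key = false  [S₀.key == true]
3. n2.key = true  [S₀.key == false]
4. n3.mk = 2  [2]
5. n4.hot = "nk"  [terminal]
6. n3.depth = 30  [C.mk + 28]
7. n3.cnt = false  [C.mk > 2]
8. n3.lim = true  [C.mk > 1]
9. n6.hot = "ru"  [terminal]
10. n5.pre = true  [true]
11. n5.fin = false  [false]
12. n5.off = true  [true]
13. n7.off = 27  [27]
14. n7.env = 12  [12]
15. n8.hot = "rv"  [terminal]
16. n9.key = "qr"  [terminal]
17. n10.pre = "zr"  [terminal]
18. n7.hot = true  [B.env == 12]
19. n7.key = true  [B.env == 12]
20. n2.acc = 22  [C.depth - 8]
21. n2.env = true  [C.depth > 29]
22. n2.lab = 21  [C.depth * -2 + 81]
23. n1.acc = -7  [S₁.lab * 2 - 49]
24. n1.env = true  [S₁.env or S₀.key]
25. n1.lab = 1  [S₁.acc - 21]
26. n11.hot = "qq"  [terminal]
27. n0.acc = 4  [S₁.acc + 11]
28. n0.env = false  [S₁.lab > 1]
29. n0.lab = 7  [S₁.acc * -1]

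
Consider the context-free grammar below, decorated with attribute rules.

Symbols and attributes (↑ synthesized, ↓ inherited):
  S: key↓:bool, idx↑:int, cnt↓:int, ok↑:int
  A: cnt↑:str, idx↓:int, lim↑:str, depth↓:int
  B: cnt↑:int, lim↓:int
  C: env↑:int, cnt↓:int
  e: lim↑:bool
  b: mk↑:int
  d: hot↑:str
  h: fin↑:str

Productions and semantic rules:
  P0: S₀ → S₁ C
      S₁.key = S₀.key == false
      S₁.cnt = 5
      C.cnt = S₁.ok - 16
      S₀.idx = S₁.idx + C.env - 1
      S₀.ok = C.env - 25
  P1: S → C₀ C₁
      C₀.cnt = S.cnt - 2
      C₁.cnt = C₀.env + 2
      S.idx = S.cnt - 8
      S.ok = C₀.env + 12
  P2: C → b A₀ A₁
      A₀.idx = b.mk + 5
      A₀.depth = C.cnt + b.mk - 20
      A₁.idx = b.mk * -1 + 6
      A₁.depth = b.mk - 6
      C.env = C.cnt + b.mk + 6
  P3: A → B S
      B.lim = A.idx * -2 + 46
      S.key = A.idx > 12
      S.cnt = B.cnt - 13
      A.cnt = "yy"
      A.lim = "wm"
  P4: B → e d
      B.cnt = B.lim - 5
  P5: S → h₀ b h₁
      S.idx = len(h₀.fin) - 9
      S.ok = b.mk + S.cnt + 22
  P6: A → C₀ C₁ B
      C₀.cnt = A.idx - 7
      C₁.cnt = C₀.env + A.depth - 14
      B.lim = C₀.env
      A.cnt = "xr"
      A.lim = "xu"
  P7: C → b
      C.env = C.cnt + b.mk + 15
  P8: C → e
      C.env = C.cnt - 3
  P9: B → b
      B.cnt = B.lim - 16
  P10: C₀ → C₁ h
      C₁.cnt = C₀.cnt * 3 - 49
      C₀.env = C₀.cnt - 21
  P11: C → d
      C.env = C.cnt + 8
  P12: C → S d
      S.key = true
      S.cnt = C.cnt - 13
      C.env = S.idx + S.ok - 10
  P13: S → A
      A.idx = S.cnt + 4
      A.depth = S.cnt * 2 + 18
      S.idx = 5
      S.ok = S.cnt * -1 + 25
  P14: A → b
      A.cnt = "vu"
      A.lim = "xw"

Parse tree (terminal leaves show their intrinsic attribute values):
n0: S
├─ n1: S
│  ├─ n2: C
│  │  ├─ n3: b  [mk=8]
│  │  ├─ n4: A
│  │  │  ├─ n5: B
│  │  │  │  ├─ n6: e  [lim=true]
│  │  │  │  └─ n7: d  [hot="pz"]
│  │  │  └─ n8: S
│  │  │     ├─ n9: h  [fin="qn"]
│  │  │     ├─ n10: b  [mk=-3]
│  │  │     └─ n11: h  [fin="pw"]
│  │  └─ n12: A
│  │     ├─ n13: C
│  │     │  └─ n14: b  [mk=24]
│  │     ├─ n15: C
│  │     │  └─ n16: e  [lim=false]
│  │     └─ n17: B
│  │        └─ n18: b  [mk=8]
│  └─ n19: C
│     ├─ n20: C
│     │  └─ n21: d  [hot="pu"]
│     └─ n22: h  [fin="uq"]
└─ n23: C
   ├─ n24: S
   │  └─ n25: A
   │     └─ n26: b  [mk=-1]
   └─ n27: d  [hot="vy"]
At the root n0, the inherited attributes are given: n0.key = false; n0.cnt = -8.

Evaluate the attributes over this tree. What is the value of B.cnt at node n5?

1. n0.key = false  [given at root]
2. n0.cnt = -8  [given at root]
3. n1.key = true  [S₀.key == false]
4. n1.cnt = 5  [5]
5. n2.cnt = 3  [S.cnt - 2]
6. n3.mk = 8  [terminal]
7. n4.idx = 13  [b.mk + 5]
8. n4.depth = -9  [C.cnt + b.mk - 20]
9. n5.lim = 20  [A.idx * -2 + 46]
10. n6.lim = true  [terminal]
11. n7.hot = "pz"  [terminal]
12. n5.cnt = 15  [B.lim - 5]
13. n8.key = true  [A.idx > 12]
14. n8.cnt = 2  [B.cnt - 13]
15. n9.fin = "qn"  [terminal]
16. n10.mk = -3  [terminal]
17. n11.fin = "pw"  [terminal]
18. n8.idx = -7  [len(h₀.fin) - 9]
19. n8.ok = 21  [b.mk + S.cnt + 22]
20. n4.cnt = "yy"  ["yy"]
21. n4.lim = "wm"  ["wm"]
22. n12.idx = -2  [b.mk * -1 + 6]
23. n12.depth = 2  [b.mk - 6]
24. n13.cnt = -9  [A.idx - 7]
25. n14.mk = 24  [terminal]
26. n13.env = 30  [C.cnt + b.mk + 15]
27. n15.cnt = 18  [C₀.env + A.depth - 14]
28. n16.lim = false  [terminal]
29. n15.env = 15  [C.cnt - 3]
30. n17.lim = 30  [C₀.env]
31. n18.mk = 8  [terminal]
32. n17.cnt = 14  [B.lim - 16]
33. n12.cnt = "xr"  ["xr"]
34. n12.lim = "xu"  ["xu"]
35. n2.env = 17  [C.cnt + b.mk + 6]
36. n19.cnt = 19  [C₀.env + 2]
37. n20.cnt = 8  [C₀.cnt * 3 - 49]
38. n21.hot = "pu"  [terminal]
39. n20.env = 16  [C.cnt + 8]
40. n22.fin = "uq"  [terminal]
41. n19.env = -2  [C₀.cnt - 21]
42. n1.idx = -3  [S.cnt - 8]
43. n1.ok = 29  [C₀.env + 12]
44. n23.cnt = 13  [S₁.ok - 16]
45. n24.key = true  [true]
46. n24.cnt = 0  [C.cnt - 13]
47. n25.idx = 4  [S.cnt + 4]
48. n25.depth = 18  [S.cnt * 2 + 18]
49. n26.mk = -1  [terminal]
50. n25.cnt = "vu"  ["vu"]
51. n25.lim = "xw"  ["xw"]
52. n24.idx = 5  [5]
53. n24.ok = 25  [S.cnt * -1 + 25]
54. n27.hot = "vy"  [terminal]
55. n23.env = 20  [S.idx + S.ok - 10]
56. n0.idx = 16  [S₁.idx + C.env - 1]
57. n0.ok = -5  [C.env - 25]

15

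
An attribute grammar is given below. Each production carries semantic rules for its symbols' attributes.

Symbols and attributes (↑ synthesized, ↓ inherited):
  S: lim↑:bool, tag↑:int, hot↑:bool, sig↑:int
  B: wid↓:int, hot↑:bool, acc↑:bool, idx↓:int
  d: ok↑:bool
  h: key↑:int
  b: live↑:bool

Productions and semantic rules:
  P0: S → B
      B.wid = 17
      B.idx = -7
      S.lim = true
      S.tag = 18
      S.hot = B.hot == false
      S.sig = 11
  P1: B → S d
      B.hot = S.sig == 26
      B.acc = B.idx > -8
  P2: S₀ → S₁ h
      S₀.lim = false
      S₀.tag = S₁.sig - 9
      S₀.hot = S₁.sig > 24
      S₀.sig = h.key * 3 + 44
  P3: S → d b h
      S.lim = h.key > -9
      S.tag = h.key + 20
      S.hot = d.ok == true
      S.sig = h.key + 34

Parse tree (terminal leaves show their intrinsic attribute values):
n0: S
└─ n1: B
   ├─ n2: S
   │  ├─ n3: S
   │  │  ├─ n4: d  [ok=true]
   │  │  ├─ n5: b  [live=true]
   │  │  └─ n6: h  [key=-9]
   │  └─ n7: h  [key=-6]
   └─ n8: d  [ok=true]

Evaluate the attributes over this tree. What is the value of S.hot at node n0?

false

1. n1.wid = 17  [17]
2. n1.idx = -7  [-7]
3. n4.ok = true  [terminal]
4. n5.live = true  [terminal]
5. n6.key = -9  [terminal]
6. n3.lim = false  [h.key > -9]
7. n3.tag = 11  [h.key + 20]
8. n3.hot = true  [d.ok == true]
9. n3.sig = 25  [h.key + 34]
10. n7.key = -6  [terminal]
11. n2.lim = false  [false]
12. n2.tag = 16  [S₁.sig - 9]
13. n2.hot = true  [S₁.sig > 24]
14. n2.sig = 26  [h.key * 3 + 44]
15. n8.ok = true  [terminal]
16. n1.hot = true  [S.sig == 26]
17. n1.acc = true  [B.idx > -8]
18. n0.lim = true  [true]
19. n0.tag = 18  [18]
20. n0.hot = false  [B.hot == false]
21. n0.sig = 11  [11]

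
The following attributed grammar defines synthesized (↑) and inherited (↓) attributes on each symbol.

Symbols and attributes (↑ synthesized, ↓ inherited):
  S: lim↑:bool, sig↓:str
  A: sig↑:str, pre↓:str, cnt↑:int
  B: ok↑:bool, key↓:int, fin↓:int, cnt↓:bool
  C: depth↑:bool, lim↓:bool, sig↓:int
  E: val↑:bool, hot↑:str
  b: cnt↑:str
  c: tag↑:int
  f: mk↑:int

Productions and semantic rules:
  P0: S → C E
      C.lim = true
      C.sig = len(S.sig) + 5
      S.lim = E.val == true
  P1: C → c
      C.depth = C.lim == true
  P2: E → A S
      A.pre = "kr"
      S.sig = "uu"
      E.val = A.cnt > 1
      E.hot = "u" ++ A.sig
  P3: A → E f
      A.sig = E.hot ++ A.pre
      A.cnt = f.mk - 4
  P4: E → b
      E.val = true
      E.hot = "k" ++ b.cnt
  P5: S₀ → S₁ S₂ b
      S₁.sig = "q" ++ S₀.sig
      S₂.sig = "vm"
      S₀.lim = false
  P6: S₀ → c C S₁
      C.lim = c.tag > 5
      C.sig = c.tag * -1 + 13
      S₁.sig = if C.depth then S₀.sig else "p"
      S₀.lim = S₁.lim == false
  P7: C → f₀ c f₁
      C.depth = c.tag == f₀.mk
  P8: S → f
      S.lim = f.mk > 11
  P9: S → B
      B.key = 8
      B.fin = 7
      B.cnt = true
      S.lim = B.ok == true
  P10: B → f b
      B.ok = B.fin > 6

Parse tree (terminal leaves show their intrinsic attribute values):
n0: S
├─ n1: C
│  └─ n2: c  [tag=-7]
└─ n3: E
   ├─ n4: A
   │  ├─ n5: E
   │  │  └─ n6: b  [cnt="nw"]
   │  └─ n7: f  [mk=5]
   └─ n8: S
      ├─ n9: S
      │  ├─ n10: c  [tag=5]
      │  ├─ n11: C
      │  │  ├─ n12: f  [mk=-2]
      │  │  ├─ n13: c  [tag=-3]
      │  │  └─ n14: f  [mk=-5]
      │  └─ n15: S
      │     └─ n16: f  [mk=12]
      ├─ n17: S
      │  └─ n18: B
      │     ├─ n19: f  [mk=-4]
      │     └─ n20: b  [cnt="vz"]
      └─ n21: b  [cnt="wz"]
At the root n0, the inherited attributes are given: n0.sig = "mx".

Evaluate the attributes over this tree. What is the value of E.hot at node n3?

1. n0.sig = "mx"  [given at root]
2. n1.lim = true  [true]
3. n1.sig = 7  [len(S.sig) + 5]
4. n2.tag = -7  [terminal]
5. n1.depth = true  [C.lim == true]
6. n4.pre = "kr"  ["kr"]
7. n6.cnt = "nw"  [terminal]
8. n5.val = true  [true]
9. n5.hot = "knw"  ["k" ++ b.cnt]
10. n7.mk = 5  [terminal]
11. n4.sig = "knwkr"  [E.hot ++ A.pre]
12. n4.cnt = 1  [f.mk - 4]
13. n8.sig = "uu"  ["uu"]
14. n9.sig = "quu"  ["q" ++ S₀.sig]
15. n10.tag = 5  [terminal]
16. n11.lim = false  [c.tag > 5]
17. n11.sig = 8  [c.tag * -1 + 13]
18. n12.mk = -2  [terminal]
19. n13.tag = -3  [terminal]
20. n14.mk = -5  [terminal]
21. n11.depth = false  [c.tag == f₀.mk]
22. n15.sig = "p"  [if C.depth then S₀.sig else "p"]
23. n16.mk = 12  [terminal]
24. n15.lim = true  [f.mk > 11]
25. n9.lim = false  [S₁.lim == false]
26. n17.sig = "vm"  ["vm"]
27. n18.key = 8  [8]
28. n18.fin = 7  [7]
29. n18.cnt = true  [true]
30. n19.mk = -4  [terminal]
31. n20.cnt = "vz"  [terminal]
32. n18.ok = true  [B.fin > 6]
33. n17.lim = true  [B.ok == true]
34. n21.cnt = "wz"  [terminal]
35. n8.lim = false  [false]
36. n3.val = false  [A.cnt > 1]
37. n3.hot = "uknwkr"  ["u" ++ A.sig]
38. n0.lim = false  [E.val == true]

"uknwkr"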